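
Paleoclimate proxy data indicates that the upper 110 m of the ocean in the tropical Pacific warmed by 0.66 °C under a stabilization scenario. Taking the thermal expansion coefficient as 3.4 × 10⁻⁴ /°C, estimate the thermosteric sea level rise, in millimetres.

about 24.7 mm

Δh = αΔT·H = 3.4×10⁻⁴ × 0.66 × 110 = 0.024684 m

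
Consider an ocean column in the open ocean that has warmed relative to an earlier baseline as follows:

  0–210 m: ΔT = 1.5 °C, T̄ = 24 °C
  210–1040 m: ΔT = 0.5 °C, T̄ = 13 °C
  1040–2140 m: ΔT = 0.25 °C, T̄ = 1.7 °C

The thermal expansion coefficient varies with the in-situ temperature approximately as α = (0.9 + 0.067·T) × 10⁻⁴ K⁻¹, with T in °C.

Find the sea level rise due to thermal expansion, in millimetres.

Layer 1: α = (0.9 + 0.067×24)×10⁻⁴ = 2.508×10⁻⁴ K⁻¹
Layer 2: α = (0.9 + 0.067×13)×10⁻⁴ = 1.771×10⁻⁴ K⁻¹
Layer 3: α = (0.9 + 0.067×1.7)×10⁻⁴ = 1.0139×10⁻⁴ K⁻¹
2.508×10⁻⁴ × 210 × 1.5 = 0.079002 m
210–1040 m: 1.771×10⁻⁴ × 0.5 × 830 = 0.0734965 m
0.25 × 1.0139×10⁻⁴ × 1100 = 0.02788225 m
Δh = 0.079002 + 0.0734965 + 0.02788225 = 0.18038075 m

Δh ≈ 180 mm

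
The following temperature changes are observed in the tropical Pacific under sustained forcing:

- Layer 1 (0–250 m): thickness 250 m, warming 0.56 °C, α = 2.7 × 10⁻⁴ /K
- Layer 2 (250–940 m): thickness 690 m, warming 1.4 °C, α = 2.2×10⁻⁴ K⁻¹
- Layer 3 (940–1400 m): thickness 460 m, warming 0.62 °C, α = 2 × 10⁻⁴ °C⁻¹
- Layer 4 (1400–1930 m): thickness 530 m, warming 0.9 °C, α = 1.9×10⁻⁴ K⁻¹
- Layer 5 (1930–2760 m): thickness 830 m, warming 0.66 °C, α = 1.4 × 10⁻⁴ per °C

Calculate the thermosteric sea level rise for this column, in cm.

about 47.5 cm

0–250 m: 250 × 2.7×10⁻⁴ × 0.56 = 0.03780 m
250–940 m: 2.2×10⁻⁴ × 1.4 × 690 = 0.21252 m
Layer 3: 0.62 × 2×10⁻⁴ × 460 = 0.05704 m
1400–1930 m: 0.9 × 530 × 1.9×10⁻⁴ = 0.09063 m
Layer 5: 830 × 0.66 × 1.4×10⁻⁴ = 0.076692 m
Δh = 0.03780 + 0.21252 + 0.05704 + 0.09063 + 0.076692 = 0.474682 m ≈ 47.5 cm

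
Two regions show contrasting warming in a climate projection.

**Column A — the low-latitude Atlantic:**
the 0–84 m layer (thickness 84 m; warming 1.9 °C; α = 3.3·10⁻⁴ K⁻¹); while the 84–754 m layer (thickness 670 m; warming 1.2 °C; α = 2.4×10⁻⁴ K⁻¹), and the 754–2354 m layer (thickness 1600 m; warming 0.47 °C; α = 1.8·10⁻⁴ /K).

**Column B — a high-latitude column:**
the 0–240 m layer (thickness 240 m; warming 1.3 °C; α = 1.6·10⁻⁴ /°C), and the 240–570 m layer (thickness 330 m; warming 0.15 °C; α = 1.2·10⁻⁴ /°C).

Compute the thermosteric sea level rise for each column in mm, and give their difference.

A Layer 1: 84 × 3.3×10⁻⁴ × 1.9 = 0.052668 m
A 84–754 m: 670 × 1.2 × 2.4×10⁻⁴ = 0.19296 m
A 1600 × 1.8×10⁻⁴ × 0.47 = 0.13536 m
A total: 0.380988 m
B 240 × 1.3 × 1.6×10⁻⁴ = 0.04992 m
B 240–570 m: 0.15 × 1.2×10⁻⁴ × 330 = 0.00594 m
B total: 0.05586 m
Difference: 0.380988 − 0.05586 = 0.325128 m

Δh_A ≈ 380 mm, Δh_B ≈ 56 mm; difference ≈ 330 mm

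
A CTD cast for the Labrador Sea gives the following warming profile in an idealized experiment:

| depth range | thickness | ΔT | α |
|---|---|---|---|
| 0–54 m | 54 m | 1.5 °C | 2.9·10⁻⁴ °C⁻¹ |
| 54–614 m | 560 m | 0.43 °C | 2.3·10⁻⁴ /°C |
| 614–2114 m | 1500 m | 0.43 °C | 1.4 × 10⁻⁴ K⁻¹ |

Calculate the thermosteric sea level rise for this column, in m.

0–54 m: 2.9×10⁻⁴ × 54 × 1.5 = 0.02349 m
Layer 2: 2.3×10⁻⁴ × 0.43 × 560 = 0.055384 m
614–2114 m: 1.4×10⁻⁴ × 1500 × 0.43 = 0.09030 m
Δh = 0.02349 + 0.055384 + 0.09030 = 0.169174 m ≈ 0.169 m

0.169 m of thermosteric rise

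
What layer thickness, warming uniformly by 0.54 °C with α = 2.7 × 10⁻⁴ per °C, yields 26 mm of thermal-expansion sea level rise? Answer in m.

about 178 m

H = Δh/(αΔT) = 0.026 / (2.7×10⁻⁴ × 0.54) ≈ 178.3 m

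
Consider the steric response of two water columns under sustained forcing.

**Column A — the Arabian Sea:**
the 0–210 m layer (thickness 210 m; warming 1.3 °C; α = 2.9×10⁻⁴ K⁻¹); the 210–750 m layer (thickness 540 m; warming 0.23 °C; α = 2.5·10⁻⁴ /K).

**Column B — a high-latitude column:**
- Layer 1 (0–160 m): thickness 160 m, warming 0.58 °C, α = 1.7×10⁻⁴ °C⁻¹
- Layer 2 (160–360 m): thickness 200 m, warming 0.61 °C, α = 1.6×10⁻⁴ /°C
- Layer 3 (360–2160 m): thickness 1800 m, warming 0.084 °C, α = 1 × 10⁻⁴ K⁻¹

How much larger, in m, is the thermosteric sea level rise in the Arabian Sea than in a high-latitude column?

Δh_A − Δh_B ≈ 0.0598 m

A 0–210 m: 210 × 1.3 × 2.9×10⁻⁴ = 0.07917 m
A Layer 2: 540 × 0.23 × 2.5×10⁻⁴ = 0.03105 m
A total: 0.11022 m
B 1.7×10⁻⁴ × 160 × 0.58 = 0.015776 m
B 0.61 × 200 × 1.6×10⁻⁴ = 0.01952 m
B 360–2160 m: 1800 × 1×10⁻⁴ × 0.084 = 0.01512 m
B total: 0.050416 m
Difference: 0.11022 − 0.050416 = 0.059804 m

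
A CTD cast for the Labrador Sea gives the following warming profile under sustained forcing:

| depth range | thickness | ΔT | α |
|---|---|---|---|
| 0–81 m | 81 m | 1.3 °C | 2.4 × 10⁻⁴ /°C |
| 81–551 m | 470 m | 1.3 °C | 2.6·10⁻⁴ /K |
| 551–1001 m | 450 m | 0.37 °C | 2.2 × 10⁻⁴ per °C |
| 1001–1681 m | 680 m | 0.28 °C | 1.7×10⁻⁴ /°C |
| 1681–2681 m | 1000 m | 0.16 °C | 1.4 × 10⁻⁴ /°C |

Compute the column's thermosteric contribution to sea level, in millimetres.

276 mm

1.3 × 2.4×10⁻⁴ × 81 = 0.025272 m
81–551 m: 470 × 1.3 × 2.6×10⁻⁴ = 0.15886 m
Layer 3: 450 × 0.37 × 2.2×10⁻⁴ = 0.03663 m
1001–1681 m: 0.28 × 1.7×10⁻⁴ × 680 = 0.032368 m
1681–2681 m: 1.4×10⁻⁴ × 1000 × 0.16 = 0.02240 m
Δh = 0.025272 + 0.15886 + 0.03663 + 0.032368 + 0.02240 = 0.27553 m ≈ 276 mm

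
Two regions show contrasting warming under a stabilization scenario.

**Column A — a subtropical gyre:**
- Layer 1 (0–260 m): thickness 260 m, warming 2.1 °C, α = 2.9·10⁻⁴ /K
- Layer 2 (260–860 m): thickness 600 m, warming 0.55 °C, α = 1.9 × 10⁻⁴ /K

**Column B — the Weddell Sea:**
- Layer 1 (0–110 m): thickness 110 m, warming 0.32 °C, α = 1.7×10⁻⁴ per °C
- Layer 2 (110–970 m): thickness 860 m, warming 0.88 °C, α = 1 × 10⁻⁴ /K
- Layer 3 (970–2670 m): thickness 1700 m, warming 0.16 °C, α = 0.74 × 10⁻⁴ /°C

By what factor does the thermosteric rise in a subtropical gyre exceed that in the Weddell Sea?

2.17

A 0–260 m: 260 × 2.9×10⁻⁴ × 2.1 = 0.15834 m
A 260–860 m: 0.55 × 1.9×10⁻⁴ × 600 = 0.06270 m
A total: 0.22104 m
B Layer 1: 0.32 × 110 × 1.7×10⁻⁴ = 0.005984 m
B 110–970 m: 1×10⁻⁴ × 0.88 × 860 = 0.07568 m
B 970–2670 m: 1700 × 0.74×10⁻⁴ × 0.16 = 0.020128 m
B total: 0.101792 m
Ratio: 0.22104 / 0.101792 ≈ 2.171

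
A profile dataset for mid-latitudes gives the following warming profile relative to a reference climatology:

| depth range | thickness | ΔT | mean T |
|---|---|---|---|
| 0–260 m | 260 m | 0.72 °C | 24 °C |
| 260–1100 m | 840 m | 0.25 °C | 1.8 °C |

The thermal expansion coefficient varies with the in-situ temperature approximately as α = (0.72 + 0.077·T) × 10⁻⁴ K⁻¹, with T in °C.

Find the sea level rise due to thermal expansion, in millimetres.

66.1 mm

Layer 1: α = (0.72 + 0.077×24)×10⁻⁴ = 2.568×10⁻⁴ K⁻¹
Layer 2: α = (0.72 + 0.077×1.8)×10⁻⁴ = 0.8586×10⁻⁴ K⁻¹
0–260 m: 260 × 2.568×10⁻⁴ × 0.72 = 0.04807296 m
0.8586×10⁻⁴ × 0.25 × 840 = 0.0180306 m
Δh = 0.04807296 + 0.0180306 = 0.06610356 m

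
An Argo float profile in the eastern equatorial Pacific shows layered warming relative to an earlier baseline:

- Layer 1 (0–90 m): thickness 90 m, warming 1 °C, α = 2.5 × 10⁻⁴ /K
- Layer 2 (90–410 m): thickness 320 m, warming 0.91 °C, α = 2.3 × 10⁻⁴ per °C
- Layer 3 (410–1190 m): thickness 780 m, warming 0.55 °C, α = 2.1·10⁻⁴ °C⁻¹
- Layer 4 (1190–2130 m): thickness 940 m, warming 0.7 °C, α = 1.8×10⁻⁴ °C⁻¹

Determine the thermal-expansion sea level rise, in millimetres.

Δh = 300 mm

Layer 1: 90 × 1 × 2.5×10⁻⁴ = 0.02250 m
2.3×10⁻⁴ × 0.91 × 320 = 0.066976 m
Layer 3: 780 × 2.1×10⁻⁴ × 0.55 = 0.09009 m
Layer 4: 940 × 0.7 × 1.8×10⁻⁴ = 0.11844 m
Δh = 0.02250 + 0.066976 + 0.09009 + 0.11844 = 0.298006 m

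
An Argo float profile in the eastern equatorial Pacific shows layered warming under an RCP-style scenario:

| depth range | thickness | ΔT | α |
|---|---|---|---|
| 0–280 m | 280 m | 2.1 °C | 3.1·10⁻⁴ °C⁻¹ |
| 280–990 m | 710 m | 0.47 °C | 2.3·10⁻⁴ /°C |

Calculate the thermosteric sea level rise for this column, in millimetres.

Δh = 259 mm

3.1×10⁻⁴ × 2.1 × 280 = 0.18228 m
280–990 m: 0.47 × 710 × 2.3×10⁻⁴ = 0.076751 m
Δh = 0.18228 + 0.076751 = 0.259031 m ≈ 259 mm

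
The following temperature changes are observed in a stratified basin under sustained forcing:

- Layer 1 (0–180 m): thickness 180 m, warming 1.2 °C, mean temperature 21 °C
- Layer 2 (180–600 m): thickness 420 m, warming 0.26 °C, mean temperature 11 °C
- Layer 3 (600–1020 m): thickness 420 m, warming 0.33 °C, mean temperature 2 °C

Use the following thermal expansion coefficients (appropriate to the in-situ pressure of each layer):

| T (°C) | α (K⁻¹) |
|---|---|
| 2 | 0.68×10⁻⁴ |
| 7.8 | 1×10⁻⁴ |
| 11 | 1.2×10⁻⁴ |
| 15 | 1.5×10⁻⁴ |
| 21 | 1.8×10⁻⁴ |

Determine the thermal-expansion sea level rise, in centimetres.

Δh = 6.1 cm

Layer 1 at 21 °C → α = 1.8×10⁻⁴ K⁻¹
Layer 2 at 11 °C → α = 1.2×10⁻⁴ K⁻¹
Layer 3 at 2 °C → α = 0.68×10⁻⁴ K⁻¹
1.2 × 1.8×10⁻⁴ × 180 = 0.03888 m
180–600 m: 1.2×10⁻⁴ × 420 × 0.26 = 0.013104 m
600–1020 m: 0.68×10⁻⁴ × 420 × 0.33 = 0.0094248 m
Δh = 0.03888 + 0.013104 + 0.0094248 = 0.0614088 m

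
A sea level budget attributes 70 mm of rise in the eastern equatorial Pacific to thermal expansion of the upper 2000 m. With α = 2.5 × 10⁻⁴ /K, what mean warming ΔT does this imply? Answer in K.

ΔT = Δh/(αH) = 0.07 / (2.5×10⁻⁴ × 2000) = 0.1400 K

0.14 K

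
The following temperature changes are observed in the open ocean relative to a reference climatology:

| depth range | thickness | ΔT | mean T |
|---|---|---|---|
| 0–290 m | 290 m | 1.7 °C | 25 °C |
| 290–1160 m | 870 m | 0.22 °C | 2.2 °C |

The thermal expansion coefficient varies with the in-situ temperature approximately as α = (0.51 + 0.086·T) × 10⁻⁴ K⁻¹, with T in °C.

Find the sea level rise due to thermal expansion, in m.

Δh = 0.145 m

Layer 1: α = (0.51 + 0.086×25)×10⁻⁴ = 2.66×10⁻⁴ K⁻¹
Layer 2: α = (0.51 + 0.086×2.2)×10⁻⁴ = 0.6992×10⁻⁴ K⁻¹
0–290 m: 1.7 × 290 × 2.66×10⁻⁴ = 0.131138 m
0.6992×10⁻⁴ × 0.22 × 870 = 0.013382688 m
Δh = 0.131138 + 0.013382688 = 0.144520688 m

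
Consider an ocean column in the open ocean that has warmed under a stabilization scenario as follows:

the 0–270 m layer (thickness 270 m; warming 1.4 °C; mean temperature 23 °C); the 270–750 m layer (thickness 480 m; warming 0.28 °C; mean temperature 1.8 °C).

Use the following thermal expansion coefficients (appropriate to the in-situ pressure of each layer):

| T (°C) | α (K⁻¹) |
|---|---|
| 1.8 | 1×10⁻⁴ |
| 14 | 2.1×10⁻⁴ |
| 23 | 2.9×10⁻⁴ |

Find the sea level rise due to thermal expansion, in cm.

Δh = 12.3 cm

Layer 1 at 23 °C → α = 2.9×10⁻⁴ K⁻¹
Layer 2 at 1.8 °C → α = 1×10⁻⁴ K⁻¹
0–270 m: 1.4 × 2.9×10⁻⁴ × 270 = 0.10962 m
0.28 × 480 × 1×10⁻⁴ = 0.01344 m
Δh = 0.10962 + 0.01344 = 0.12306 m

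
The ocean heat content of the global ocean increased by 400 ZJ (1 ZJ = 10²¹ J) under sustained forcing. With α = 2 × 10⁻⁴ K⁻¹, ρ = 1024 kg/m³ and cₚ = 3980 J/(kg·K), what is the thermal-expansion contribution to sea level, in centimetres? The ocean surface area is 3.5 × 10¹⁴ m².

Per unit area: Q = 400×10²¹ / (3.5×10¹⁴) ≈ 1.143×10⁹ J/m²
Δh = αQ/(ρcₚ) = 2×10⁻⁴ × 1.143×10⁹ / (1024 × 3980) ≈ 0.056091 m

Δh ≈ 5.61 cm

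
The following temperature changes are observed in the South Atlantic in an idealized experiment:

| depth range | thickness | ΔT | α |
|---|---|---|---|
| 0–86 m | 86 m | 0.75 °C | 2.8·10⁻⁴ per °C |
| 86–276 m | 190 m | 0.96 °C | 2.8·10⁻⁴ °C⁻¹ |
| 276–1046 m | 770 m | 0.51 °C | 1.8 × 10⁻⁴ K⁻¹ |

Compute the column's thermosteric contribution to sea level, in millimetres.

2.8×10⁻⁴ × 0.75 × 86 = 0.01806 m
86–276 m: 2.8×10⁻⁴ × 0.96 × 190 = 0.051072 m
276–1046 m: 0.51 × 770 × 1.8×10⁻⁴ = 0.070686 m
Δh = 0.01806 + 0.051072 + 0.070686 = 0.139818 m

Δh ≈ 140 mm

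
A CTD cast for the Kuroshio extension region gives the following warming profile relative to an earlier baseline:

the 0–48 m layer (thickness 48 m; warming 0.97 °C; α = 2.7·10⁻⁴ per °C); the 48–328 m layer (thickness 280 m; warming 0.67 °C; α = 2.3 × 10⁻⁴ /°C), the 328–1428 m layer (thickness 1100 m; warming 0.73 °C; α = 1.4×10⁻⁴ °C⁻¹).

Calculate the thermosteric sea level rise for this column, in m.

about 0.17 m

2.7×10⁻⁴ × 0.97 × 48 = 0.0125712 m
Layer 2: 0.67 × 280 × 2.3×10⁻⁴ = 0.043148 m
328–1428 m: 1.4×10⁻⁴ × 1100 × 0.73 = 0.11242 m
Δh = 0.0125712 + 0.043148 + 0.11242 = 0.1681392 m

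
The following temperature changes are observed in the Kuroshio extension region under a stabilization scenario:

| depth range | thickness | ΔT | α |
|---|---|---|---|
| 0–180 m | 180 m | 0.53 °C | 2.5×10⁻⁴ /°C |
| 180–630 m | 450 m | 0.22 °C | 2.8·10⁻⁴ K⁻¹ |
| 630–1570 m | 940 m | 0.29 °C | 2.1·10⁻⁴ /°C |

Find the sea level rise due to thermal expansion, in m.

Layer 1: 2.5×10⁻⁴ × 180 × 0.53 = 0.02385 m
180–630 m: 0.22 × 450 × 2.8×10⁻⁴ = 0.02772 m
630–1570 m: 0.29 × 940 × 2.1×10⁻⁴ = 0.057246 m
Δh = 0.02385 + 0.02772 + 0.057246 = 0.108816 m ≈ 0.109 m

Δh ≈ 0.109 m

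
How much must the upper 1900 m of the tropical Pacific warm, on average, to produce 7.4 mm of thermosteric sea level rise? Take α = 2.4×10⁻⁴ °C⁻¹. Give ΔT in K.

ΔT = Δh/(αH) = 0.0074 / (2.4×10⁻⁴ × 1900) ≈ 0.01623 K

0.0162 K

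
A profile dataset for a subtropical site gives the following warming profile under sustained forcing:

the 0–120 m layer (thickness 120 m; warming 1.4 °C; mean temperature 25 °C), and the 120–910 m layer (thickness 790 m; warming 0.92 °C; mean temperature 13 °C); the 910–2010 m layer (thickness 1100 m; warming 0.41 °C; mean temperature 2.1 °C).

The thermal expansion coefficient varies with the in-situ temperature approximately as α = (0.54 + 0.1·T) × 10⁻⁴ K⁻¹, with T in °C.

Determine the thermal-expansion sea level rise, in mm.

Layer 1: α = (0.54 + 0.1×25)×10⁻⁴ = 3.04×10⁻⁴ K⁻¹
Layer 2: α = (0.54 + 0.1×13)×10⁻⁴ = 1.84×10⁻⁴ K⁻¹
Layer 3: α = (0.54 + 0.1×2.1)×10⁻⁴ = 0.75×10⁻⁴ K⁻¹
3.04×10⁻⁴ × 1.4 × 120 = 0.051072 m
120–910 m: 790 × 1.84×10⁻⁴ × 0.92 = 0.1337312 m
1100 × 0.41 × 0.75×10⁻⁴ = 0.033825 m
Δh = 0.051072 + 0.1337312 + 0.033825 = 0.2186282 m

about 220 mm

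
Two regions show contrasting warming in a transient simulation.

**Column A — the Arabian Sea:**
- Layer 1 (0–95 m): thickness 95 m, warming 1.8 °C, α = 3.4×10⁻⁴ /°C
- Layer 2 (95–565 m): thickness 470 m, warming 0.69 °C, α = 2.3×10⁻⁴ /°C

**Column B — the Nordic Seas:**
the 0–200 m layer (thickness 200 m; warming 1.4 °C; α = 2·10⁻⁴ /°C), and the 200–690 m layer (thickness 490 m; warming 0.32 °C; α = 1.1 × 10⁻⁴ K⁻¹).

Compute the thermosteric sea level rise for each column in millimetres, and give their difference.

A 0–95 m: 3.4×10⁻⁴ × 1.8 × 95 = 0.05814 m
A Layer 2: 470 × 0.69 × 2.3×10⁻⁴ = 0.074589 m
A total: 0.132729 m
B 0–200 m: 2×10⁻⁴ × 1.4 × 200 = 0.05600 m
B 1.1×10⁻⁴ × 0.32 × 490 = 0.017248 m
B total: 0.073248 m
Difference: 0.132729 − 0.073248 = 0.059481 m

Δh_A ≈ 133 mm, Δh_B ≈ 73.2 mm; difference ≈ 59.5 mm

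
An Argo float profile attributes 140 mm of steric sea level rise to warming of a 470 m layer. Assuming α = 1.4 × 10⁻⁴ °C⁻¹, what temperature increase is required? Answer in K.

ΔT = Δh/(αH) = 0.14 / (1.4×10⁻⁴ × 470) ≈ 2.128 K

2.13 K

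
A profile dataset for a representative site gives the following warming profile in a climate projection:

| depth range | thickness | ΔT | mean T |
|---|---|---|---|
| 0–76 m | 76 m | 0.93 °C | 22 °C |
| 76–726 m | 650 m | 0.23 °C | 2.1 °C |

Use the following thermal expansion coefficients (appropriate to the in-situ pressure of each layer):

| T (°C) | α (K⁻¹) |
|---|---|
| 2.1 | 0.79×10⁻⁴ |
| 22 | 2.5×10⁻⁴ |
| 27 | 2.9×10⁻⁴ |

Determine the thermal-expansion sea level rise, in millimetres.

Δh = 29.5 mm

Layer 1 at 22 °C → α = 2.5×10⁻⁴ K⁻¹
Layer 2 at 2.1 °C → α = 0.79×10⁻⁴ K⁻¹
0–76 m: 76 × 2.5×10⁻⁴ × 0.93 = 0.01767 m
76–726 m: 0.23 × 650 × 0.79×10⁻⁴ = 0.0118105 m
Δh = 0.01767 + 0.0118105 = 0.0294805 m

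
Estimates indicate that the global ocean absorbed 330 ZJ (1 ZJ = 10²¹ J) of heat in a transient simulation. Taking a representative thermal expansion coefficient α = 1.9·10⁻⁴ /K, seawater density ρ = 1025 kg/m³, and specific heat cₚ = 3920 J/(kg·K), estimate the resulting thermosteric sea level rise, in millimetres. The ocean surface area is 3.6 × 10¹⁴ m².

Per unit area: Q = 330×10²¹ / (3.6×10¹⁴) ≈ 9.167×10⁸ J/m²
Δh = αQ/(ρcₚ) = 1.9×10⁻⁴ × 9.167×10⁸ / (1025 × 3920) ≈ 0.043348 m

Δh = 43 mm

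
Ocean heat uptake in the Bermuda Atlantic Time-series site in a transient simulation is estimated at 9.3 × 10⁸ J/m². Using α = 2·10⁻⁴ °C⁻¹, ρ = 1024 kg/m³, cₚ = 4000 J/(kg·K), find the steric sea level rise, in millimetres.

Δh = αQ/(ρcₚ) = 2×10⁻⁴ × 9.3×10⁸ / (1024 × 4000) ≈ 0.04541 m

45.4 mm of thermosteric rise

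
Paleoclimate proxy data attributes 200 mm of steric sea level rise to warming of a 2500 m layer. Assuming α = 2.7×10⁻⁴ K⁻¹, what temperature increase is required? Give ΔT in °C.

0.296 °C

ΔT = Δh/(αH) = 0.2 / (2.7×10⁻⁴ × 2500) ≈ 0.2963 °C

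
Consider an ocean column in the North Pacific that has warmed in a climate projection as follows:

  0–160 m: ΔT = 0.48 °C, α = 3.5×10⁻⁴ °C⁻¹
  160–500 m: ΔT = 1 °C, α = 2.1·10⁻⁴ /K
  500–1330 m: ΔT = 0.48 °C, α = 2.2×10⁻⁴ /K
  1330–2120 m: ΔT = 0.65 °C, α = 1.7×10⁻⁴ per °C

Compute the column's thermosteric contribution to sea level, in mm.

0–160 m: 3.5×10⁻⁴ × 160 × 0.48 = 0.02688 m
2.1×10⁻⁴ × 340 × 1 = 0.07140 m
Layer 3: 0.48 × 830 × 2.2×10⁻⁴ = 0.087648 m
1.7×10⁻⁴ × 0.65 × 790 = 0.087295 m
Δh = 0.02688 + 0.07140 + 0.087648 + 0.087295 = 0.273223 m

270 mm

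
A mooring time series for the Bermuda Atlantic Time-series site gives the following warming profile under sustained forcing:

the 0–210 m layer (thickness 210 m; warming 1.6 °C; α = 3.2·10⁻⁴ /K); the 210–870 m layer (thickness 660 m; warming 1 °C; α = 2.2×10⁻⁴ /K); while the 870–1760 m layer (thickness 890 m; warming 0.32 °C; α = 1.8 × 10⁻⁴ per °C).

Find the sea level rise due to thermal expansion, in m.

about 0.304 m

Layer 1: 3.2×10⁻⁴ × 1.6 × 210 = 0.10752 m
Layer 2: 2.2×10⁻⁴ × 1 × 660 = 0.14520 m
870–1760 m: 0.32 × 890 × 1.8×10⁻⁴ = 0.051264 m
Δh = 0.10752 + 0.14520 + 0.051264 = 0.303984 m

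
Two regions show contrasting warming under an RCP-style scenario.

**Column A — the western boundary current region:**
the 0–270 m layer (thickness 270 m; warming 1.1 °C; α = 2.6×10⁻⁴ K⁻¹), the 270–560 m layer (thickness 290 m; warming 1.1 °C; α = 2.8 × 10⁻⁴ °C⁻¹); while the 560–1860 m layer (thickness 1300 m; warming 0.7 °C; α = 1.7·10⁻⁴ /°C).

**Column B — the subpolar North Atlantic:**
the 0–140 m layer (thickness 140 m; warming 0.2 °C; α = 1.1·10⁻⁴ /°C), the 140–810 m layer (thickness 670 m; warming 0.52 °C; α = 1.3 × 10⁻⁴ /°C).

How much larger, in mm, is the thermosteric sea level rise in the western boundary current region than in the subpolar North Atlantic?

A Layer 1: 2.6×10⁻⁴ × 270 × 1.1 = 0.07722 m
A 270–560 m: 1.1 × 290 × 2.8×10⁻⁴ = 0.08932 m
A Layer 3: 1.7×10⁻⁴ × 1300 × 0.7 = 0.15470 m
A total: 0.32124 m
B 140 × 0.2 × 1.1×10⁻⁴ = 0.00308 m
B Layer 2: 670 × 0.52 × 1.3×10⁻⁴ = 0.045292 m
B total: 0.048372 m
Difference: 0.32124 − 0.048372 = 0.272868 m

273 mm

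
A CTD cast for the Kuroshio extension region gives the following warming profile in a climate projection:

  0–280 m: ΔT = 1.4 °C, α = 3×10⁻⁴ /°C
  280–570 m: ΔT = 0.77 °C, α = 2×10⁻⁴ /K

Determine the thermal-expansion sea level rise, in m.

3×10⁻⁴ × 1.4 × 280 = 0.11760 m
0.77 × 290 × 2×10⁻⁴ = 0.04466 m
Δh = 0.11760 + 0.04466 = 0.16226 m ≈ 0.162 m

about 0.162 m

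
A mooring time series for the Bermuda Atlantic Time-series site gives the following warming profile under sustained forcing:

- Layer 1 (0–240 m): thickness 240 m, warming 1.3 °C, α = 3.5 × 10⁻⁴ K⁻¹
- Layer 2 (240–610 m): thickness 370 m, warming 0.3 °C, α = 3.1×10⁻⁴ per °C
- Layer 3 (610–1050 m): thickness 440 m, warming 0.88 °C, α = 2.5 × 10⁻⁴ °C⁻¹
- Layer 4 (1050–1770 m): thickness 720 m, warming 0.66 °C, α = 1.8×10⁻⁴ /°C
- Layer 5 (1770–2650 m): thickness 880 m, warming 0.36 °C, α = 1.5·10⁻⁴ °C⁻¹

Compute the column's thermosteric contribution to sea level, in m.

0–240 m: 1.3 × 3.5×10⁻⁴ × 240 = 0.10920 m
370 × 0.3 × 3.1×10⁻⁴ = 0.03441 m
440 × 0.88 × 2.5×10⁻⁴ = 0.09680 m
1050–1770 m: 0.66 × 1.8×10⁻⁴ × 720 = 0.085536 m
1.5×10⁻⁴ × 880 × 0.36 = 0.04752 m
Δh = 0.10920 + 0.03441 + 0.09680 + 0.085536 + 0.04752 = 0.373466 m

about 0.373 m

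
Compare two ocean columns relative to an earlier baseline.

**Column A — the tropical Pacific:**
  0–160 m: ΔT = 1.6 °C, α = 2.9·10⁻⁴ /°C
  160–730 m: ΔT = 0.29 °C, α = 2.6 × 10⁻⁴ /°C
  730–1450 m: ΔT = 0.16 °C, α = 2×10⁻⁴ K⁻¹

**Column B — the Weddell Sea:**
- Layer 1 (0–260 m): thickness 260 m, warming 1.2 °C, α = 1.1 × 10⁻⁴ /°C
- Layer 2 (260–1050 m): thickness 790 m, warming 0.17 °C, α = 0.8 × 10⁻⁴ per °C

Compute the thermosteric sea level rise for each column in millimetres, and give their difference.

A 0–160 m: 160 × 1.6 × 2.9×10⁻⁴ = 0.07424 m
A 2.6×10⁻⁴ × 570 × 0.29 = 0.042978 m
A 730–1450 m: 720 × 2×10⁻⁴ × 0.16 = 0.02304 m
A total: 0.140258 m
B 0–260 m: 260 × 1.1×10⁻⁴ × 1.2 = 0.03432 m
B 0.8×10⁻⁴ × 790 × 0.17 = 0.010744 m
B total: 0.045064 m
Difference: 0.140258 − 0.045064 = 0.095194 m

Δh_A ≈ 140 mm, Δh_B ≈ 45.1 mm; difference ≈ 95.2 mm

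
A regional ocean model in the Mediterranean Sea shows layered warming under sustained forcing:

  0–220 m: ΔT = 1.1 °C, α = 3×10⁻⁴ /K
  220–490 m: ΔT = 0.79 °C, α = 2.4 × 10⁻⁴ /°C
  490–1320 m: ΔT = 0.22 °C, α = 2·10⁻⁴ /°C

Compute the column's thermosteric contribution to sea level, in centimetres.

16.0 cm of thermosteric rise

Layer 1: 3×10⁻⁴ × 220 × 1.1 = 0.07260 m
0.79 × 2.4×10⁻⁴ × 270 = 0.051192 m
490–1320 m: 830 × 2×10⁻⁴ × 0.22 = 0.03652 m
Δh = 0.07260 + 0.051192 + 0.03652 = 0.160312 m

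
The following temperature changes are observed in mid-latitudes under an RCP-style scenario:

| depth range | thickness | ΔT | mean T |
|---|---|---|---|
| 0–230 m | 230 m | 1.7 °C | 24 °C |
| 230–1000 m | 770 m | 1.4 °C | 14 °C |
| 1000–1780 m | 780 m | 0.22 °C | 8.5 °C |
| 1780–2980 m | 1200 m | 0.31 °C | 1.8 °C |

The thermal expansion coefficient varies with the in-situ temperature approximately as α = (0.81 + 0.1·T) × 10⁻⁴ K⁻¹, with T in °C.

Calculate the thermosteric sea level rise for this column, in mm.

Layer 1: α = (0.81 + 0.1×24)×10⁻⁴ = 3.21×10⁻⁴ K⁻¹
Layer 2: α = (0.81 + 0.1×14)×10⁻⁴ = 2.21×10⁻⁴ K⁻¹
Layer 3: α = (0.81 + 0.1×8.5)×10⁻⁴ = 1.66×10⁻⁴ K⁻¹
Layer 4: α = (0.81 + 0.1×1.8)×10⁻⁴ = 0.99×10⁻⁴ K⁻¹
0–230 m: 1.7 × 3.21×10⁻⁴ × 230 = 0.125511 m
Layer 2: 2.21×10⁻⁴ × 770 × 1.4 = 0.238238 m
0.22 × 1.66×10⁻⁴ × 780 = 0.0284856 m
1780–2980 m: 1200 × 0.31 × 0.99×10⁻⁴ = 0.036828 m
Δh = 0.125511 + 0.238238 + 0.0284856 + 0.036828 = 0.4290626 m

about 430 mm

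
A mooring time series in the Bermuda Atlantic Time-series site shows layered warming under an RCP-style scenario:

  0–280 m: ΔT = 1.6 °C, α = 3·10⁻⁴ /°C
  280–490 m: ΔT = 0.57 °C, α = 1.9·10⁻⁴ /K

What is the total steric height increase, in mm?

157 mm

Layer 1: 3×10⁻⁴ × 280 × 1.6 = 0.13440 m
1.9×10⁻⁴ × 210 × 0.57 = 0.022743 m
Δh = 0.13440 + 0.022743 = 0.157143 m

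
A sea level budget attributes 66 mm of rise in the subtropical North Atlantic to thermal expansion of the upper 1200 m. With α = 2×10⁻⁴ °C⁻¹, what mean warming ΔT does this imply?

ΔT = Δh/(αH) = 0.066 / (2×10⁻⁴ × 1200) = 0.2750 K

0.275 K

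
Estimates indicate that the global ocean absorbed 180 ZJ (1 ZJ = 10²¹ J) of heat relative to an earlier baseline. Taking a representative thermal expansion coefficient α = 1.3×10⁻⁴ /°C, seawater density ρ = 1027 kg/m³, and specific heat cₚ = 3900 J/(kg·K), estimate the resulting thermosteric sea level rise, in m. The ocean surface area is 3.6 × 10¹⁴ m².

0.016 m of thermosteric rise

Per unit area: Q = 180×10²¹ / (3.6×10¹⁴) = 5×10⁸ J/m²
Δh = αQ/(ρcₚ) = 1.3×10⁻⁴ × 5×10⁸ / (1027 × 3900) ≈ 0.016228 m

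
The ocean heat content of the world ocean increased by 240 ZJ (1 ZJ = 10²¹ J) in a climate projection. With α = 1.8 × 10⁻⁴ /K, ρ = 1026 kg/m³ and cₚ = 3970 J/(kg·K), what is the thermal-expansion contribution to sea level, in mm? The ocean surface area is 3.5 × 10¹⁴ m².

30 mm of thermosteric rise

Per unit area: Q = 240×10²¹ / (3.5×10¹⁴) ≈ 6.857×10⁸ J/m²
Δh = αQ/(ρcₚ) = 1.8×10⁻⁴ × 6.857×10⁸ / (1026 × 3970) ≈ 0.030302 m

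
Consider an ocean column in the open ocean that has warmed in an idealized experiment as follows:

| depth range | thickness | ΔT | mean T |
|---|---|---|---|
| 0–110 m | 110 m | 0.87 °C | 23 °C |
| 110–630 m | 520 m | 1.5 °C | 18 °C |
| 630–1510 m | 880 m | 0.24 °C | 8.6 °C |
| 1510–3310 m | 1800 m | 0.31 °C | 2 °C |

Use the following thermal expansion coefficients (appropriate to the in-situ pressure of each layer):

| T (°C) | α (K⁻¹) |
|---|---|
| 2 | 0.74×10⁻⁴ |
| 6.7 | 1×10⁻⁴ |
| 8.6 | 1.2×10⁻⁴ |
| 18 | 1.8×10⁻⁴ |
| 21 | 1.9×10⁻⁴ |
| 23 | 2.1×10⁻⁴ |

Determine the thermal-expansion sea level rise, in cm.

Layer 1 at 23 °C → α = 2.1×10⁻⁴ K⁻¹
Layer 2 at 18 °C → α = 1.8×10⁻⁴ K⁻¹
Layer 3 at 8.6 °C → α = 1.2×10⁻⁴ K⁻¹
Layer 4 at 2 °C → α = 0.74×10⁻⁴ K⁻¹
Layer 1: 0.87 × 110 × 2.1×10⁻⁴ = 0.020097 m
1.5 × 520 × 1.8×10⁻⁴ = 0.14040 m
0.24 × 880 × 1.2×10⁻⁴ = 0.025344 m
0.74×10⁻⁴ × 0.31 × 1800 = 0.041292 m
Δh = 0.020097 + 0.14040 + 0.025344 + 0.041292 = 0.227133 m

about 22.7 cm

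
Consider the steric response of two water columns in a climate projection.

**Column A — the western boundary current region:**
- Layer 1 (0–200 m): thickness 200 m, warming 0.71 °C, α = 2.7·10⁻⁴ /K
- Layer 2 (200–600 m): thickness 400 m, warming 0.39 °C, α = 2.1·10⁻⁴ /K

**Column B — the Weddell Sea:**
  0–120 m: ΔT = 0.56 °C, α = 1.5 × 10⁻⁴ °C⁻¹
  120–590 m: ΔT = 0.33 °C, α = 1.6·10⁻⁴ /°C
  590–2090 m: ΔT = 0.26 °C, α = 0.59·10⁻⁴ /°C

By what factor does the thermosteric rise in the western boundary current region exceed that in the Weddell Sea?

≈ 1.2×

A Layer 1: 200 × 2.7×10⁻⁴ × 0.71 = 0.03834 m
A 400 × 0.39 × 2.1×10⁻⁴ = 0.03276 m
A total: 0.07110 m
B Layer 1: 0.56 × 120 × 1.5×10⁻⁴ = 0.01008 m
B 120–590 m: 0.33 × 470 × 1.6×10⁻⁴ = 0.024816 m
B 590–2090 m: 0.26 × 1500 × 0.59×10⁻⁴ = 0.02301 m
B total: 0.057906 m
Ratio: 0.07110 / 0.057906 ≈ 1.228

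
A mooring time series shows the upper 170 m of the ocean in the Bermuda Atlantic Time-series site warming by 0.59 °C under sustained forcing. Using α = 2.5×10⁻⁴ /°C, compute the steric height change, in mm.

Δh = αΔT·H = 2.5×10⁻⁴ × 0.59 × 170 = 0.025075 m

25.1 mm of thermosteric rise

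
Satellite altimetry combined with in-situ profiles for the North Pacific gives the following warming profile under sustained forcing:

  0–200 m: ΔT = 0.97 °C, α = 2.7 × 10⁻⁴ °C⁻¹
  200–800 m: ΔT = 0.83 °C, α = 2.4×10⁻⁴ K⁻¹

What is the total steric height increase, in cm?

Layer 1: 2.7×10⁻⁴ × 0.97 × 200 = 0.05238 m
200–800 m: 0.83 × 600 × 2.4×10⁻⁴ = 0.11952 m
Δh = 0.05238 + 0.11952 = 0.17190 m

Δh ≈ 17.2 cm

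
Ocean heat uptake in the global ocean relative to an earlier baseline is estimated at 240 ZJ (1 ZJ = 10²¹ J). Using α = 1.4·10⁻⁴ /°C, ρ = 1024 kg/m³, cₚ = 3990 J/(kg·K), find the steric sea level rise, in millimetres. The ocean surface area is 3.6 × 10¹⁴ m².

22.8 mm

Per unit area: Q = 240×10²¹ / (3.6×10¹⁴) ≈ 6.667×10⁸ J/m²
Δh = αQ/(ρcₚ) = 1.4×10⁻⁴ × 6.667×10⁸ / (1024 × 3990) ≈ 0.022845 m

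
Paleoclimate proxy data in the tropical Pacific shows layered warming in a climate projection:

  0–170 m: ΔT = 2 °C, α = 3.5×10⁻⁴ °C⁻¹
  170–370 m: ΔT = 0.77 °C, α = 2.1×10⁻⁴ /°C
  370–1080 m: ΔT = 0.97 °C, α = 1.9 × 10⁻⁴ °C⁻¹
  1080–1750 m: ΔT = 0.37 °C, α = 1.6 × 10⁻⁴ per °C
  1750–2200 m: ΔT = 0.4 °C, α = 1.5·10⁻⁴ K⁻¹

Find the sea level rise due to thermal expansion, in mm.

Layer 1: 3.5×10⁻⁴ × 2 × 170 = 0.11900 m
200 × 0.77 × 2.1×10⁻⁴ = 0.03234 m
Layer 3: 710 × 0.97 × 1.9×10⁻⁴ = 0.130853 m
1.6×10⁻⁴ × 0.37 × 670 = 0.039664 m
Layer 5: 450 × 0.4 × 1.5×10⁻⁴ = 0.02700 m
Δh = 0.11900 + 0.03234 + 0.130853 + 0.039664 + 0.02700 = 0.348857 m ≈ 349 mm

349 mm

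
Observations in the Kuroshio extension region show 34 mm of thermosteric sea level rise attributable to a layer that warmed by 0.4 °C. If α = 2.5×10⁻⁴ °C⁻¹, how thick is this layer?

H = Δh/(αΔT) = 0.034 / (2.5×10⁻⁴ × 0.4) = 340.0 m

340 m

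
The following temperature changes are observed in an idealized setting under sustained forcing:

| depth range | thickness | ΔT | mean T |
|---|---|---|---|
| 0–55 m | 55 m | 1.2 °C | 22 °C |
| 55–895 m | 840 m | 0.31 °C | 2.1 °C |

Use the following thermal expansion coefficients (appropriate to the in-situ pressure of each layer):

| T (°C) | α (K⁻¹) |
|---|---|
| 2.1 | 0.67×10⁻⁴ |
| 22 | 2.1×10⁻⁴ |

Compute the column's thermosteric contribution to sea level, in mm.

31.3 mm of thermosteric rise

Layer 1 at 22 °C → α = 2.1×10⁻⁴ K⁻¹
Layer 2 at 2.1 °C → α = 0.67×10⁻⁴ K⁻¹
0–55 m: 55 × 2.1×10⁻⁴ × 1.2 = 0.01386 m
840 × 0.31 × 0.67×10⁻⁴ = 0.0174468 m
Δh = 0.01386 + 0.0174468 = 0.0313068 m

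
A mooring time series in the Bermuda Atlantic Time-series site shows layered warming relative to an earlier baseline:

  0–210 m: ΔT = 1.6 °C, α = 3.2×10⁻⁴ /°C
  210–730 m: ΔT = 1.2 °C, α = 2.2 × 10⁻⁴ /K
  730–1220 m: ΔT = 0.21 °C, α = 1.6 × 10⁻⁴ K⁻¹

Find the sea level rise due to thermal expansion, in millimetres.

210 × 1.6 × 3.2×10⁻⁴ = 0.10752 m
Layer 2: 1.2 × 520 × 2.2×10⁻⁴ = 0.13728 m
490 × 0.21 × 1.6×10⁻⁴ = 0.016464 m
Δh = 0.10752 + 0.13728 + 0.016464 = 0.261264 m ≈ 261 mm

Δh ≈ 261 mm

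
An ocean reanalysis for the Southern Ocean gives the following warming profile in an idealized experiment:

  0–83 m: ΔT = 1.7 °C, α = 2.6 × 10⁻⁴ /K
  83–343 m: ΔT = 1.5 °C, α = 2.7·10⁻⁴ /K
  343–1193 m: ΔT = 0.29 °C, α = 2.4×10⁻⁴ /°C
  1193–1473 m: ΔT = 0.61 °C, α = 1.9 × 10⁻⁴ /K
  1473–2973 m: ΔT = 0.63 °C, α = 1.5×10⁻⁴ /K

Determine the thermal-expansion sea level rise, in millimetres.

about 380 mm

83 × 1.7 × 2.6×10⁻⁴ = 0.036686 m
Layer 2: 260 × 1.5 × 2.7×10⁻⁴ = 0.10530 m
343–1193 m: 850 × 2.4×10⁻⁴ × 0.29 = 0.05916 m
1.9×10⁻⁴ × 0.61 × 280 = 0.032452 m
Layer 5: 1.5×10⁻⁴ × 0.63 × 1500 = 0.14175 m
Δh = 0.036686 + 0.10530 + 0.05916 + 0.032452 + 0.14175 = 0.375348 m ≈ 380 mm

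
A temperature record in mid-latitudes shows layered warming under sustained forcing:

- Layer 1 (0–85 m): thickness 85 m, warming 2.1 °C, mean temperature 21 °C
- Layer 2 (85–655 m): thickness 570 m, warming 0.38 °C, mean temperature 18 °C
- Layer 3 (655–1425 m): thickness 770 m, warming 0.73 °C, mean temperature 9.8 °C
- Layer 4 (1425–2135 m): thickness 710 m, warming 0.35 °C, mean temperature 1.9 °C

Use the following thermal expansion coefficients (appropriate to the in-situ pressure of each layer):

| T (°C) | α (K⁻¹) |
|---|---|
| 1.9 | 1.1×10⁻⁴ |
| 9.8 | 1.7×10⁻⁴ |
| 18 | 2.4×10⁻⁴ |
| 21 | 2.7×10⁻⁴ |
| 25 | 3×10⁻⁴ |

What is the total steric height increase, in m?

Layer 1 at 21 °C → α = 2.7×10⁻⁴ K⁻¹
Layer 2 at 18 °C → α = 2.4×10⁻⁴ K⁻¹
Layer 3 at 9.8 °C → α = 1.7×10⁻⁴ K⁻¹
Layer 4 at 1.9 °C → α = 1.1×10⁻⁴ K⁻¹
Layer 1: 85 × 2.7×10⁻⁴ × 2.1 = 0.048195 m
570 × 0.38 × 2.4×10⁻⁴ = 0.051984 m
Layer 3: 770 × 0.73 × 1.7×10⁻⁴ = 0.095557 m
710 × 1.1×10⁻⁴ × 0.35 = 0.027335 m
Δh = 0.048195 + 0.051984 + 0.095557 + 0.027335 = 0.223071 m

about 0.223 m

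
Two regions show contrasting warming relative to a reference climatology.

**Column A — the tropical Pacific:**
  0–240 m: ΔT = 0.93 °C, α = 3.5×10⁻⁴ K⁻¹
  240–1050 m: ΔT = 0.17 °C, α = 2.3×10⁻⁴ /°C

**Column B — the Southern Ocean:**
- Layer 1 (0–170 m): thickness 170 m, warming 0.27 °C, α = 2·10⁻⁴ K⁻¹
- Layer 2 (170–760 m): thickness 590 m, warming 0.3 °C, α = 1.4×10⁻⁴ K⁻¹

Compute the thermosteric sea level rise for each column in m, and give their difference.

A 0–240 m: 240 × 0.93 × 3.5×10⁻⁴ = 0.07812 m
A 2.3×10⁻⁴ × 810 × 0.17 = 0.031671 m
A total: 0.109791 m
B Layer 1: 2×10⁻⁴ × 170 × 0.27 = 0.00918 m
B 1.4×10⁻⁴ × 0.3 × 590 = 0.02478 m
B total: 0.03396 m
Difference: 0.109791 − 0.03396 = 0.075831 m

A: 0.11 m; B: 0.034 m; difference 0.076 m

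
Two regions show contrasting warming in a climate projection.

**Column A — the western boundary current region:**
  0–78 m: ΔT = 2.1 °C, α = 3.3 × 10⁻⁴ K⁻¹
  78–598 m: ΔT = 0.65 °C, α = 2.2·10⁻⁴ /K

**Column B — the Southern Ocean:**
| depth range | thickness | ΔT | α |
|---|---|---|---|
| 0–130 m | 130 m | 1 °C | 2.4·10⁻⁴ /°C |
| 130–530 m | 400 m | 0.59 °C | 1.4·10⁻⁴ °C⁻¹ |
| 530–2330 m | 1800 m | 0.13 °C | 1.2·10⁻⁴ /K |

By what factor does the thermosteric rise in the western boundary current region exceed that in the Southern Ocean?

a factor of 1.39

A 0–78 m: 78 × 3.3×10⁻⁴ × 2.1 = 0.054054 m
A 520 × 2.2×10⁻⁴ × 0.65 = 0.07436 m
A total: 0.128414 m
B 130 × 1 × 2.4×10⁻⁴ = 0.03120 m
B Layer 2: 1.4×10⁻⁴ × 0.59 × 400 = 0.03304 m
B Layer 3: 0.13 × 1.2×10⁻⁴ × 1800 = 0.02808 m
B total: 0.09232 m
Ratio: 0.128414 / 0.09232 ≈ 1.391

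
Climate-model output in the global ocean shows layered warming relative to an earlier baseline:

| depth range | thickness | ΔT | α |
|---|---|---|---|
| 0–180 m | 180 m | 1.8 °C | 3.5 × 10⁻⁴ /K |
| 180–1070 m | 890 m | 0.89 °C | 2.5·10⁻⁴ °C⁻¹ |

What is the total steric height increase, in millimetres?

0–180 m: 180 × 1.8 × 3.5×10⁻⁴ = 0.11340 m
Layer 2: 890 × 2.5×10⁻⁴ × 0.89 = 0.198025 m
Δh = 0.11340 + 0.198025 = 0.311425 m

about 310 mm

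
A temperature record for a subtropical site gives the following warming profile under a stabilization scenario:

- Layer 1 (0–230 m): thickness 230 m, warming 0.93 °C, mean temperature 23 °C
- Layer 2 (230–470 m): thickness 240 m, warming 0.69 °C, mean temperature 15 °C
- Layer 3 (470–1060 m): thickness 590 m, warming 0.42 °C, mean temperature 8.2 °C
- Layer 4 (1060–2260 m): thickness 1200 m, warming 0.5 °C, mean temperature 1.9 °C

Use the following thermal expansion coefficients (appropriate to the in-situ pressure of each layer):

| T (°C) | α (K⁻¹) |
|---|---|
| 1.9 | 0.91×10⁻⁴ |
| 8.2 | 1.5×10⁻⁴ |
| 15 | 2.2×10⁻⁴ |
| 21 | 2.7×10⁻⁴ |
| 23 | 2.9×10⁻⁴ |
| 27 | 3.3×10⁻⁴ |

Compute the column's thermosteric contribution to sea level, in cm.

Layer 1 at 23 °C → α = 2.9×10⁻⁴ K⁻¹
Layer 2 at 15 °C → α = 2.2×10⁻⁴ K⁻¹
Layer 3 at 8.2 °C → α = 1.5×10⁻⁴ K⁻¹
Layer 4 at 1.9 °C → α = 0.91×10⁻⁴ K⁻¹
0–230 m: 230 × 2.9×10⁻⁴ × 0.93 = 0.062031 m
2.2×10⁻⁴ × 240 × 0.69 = 0.036432 m
0.42 × 1.5×10⁻⁴ × 590 = 0.03717 m
1060–2260 m: 1200 × 0.5 × 0.91×10⁻⁴ = 0.05460 m
Δh = 0.062031 + 0.036432 + 0.03717 + 0.05460 = 0.190233 m ≈ 19.0 cm

19.0 cm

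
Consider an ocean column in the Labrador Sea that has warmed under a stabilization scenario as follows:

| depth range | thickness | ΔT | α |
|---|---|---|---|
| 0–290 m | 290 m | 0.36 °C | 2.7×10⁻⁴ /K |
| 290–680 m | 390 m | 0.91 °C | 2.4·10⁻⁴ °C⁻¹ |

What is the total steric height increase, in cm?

Δh ≈ 11.3 cm

0–290 m: 0.36 × 2.7×10⁻⁴ × 290 = 0.028188 m
290–680 m: 2.4×10⁻⁴ × 390 × 0.91 = 0.085176 m
Δh = 0.028188 + 0.085176 = 0.113364 m ≈ 11.3 cm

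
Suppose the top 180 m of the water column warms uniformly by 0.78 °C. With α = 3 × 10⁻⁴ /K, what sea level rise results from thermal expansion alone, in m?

Δh = αΔT·H = 3×10⁻⁴ × 0.78 × 180 = 0.04212 m

about 0.0421 m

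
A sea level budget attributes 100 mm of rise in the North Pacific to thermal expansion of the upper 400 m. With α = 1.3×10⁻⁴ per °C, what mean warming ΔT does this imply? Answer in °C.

ΔT = Δh/(αH) = 0.1 / (1.3×10⁻⁴ × 400) ≈ 1.923 °C

ΔT ≈ 1.9 °C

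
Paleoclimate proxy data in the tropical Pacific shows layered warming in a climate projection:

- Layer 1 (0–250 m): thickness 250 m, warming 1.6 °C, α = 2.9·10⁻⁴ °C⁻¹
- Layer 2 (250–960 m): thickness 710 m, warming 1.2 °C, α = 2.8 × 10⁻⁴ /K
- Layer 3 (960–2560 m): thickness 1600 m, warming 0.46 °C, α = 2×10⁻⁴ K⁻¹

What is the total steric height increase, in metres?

0.502 m of thermosteric rise

1.6 × 2.9×10⁻⁴ × 250 = 0.11600 m
Layer 2: 1.2 × 710 × 2.8×10⁻⁴ = 0.23856 m
1600 × 2×10⁻⁴ × 0.46 = 0.14720 m
Δh = 0.11600 + 0.23856 + 0.14720 = 0.50176 m ≈ 0.502 m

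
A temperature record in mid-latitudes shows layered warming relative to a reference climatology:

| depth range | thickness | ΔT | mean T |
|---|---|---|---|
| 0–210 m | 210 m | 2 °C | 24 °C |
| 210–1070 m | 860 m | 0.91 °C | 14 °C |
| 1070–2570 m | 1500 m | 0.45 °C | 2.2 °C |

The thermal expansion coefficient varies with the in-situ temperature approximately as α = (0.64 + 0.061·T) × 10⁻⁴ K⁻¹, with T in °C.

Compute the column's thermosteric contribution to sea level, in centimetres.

26 cm of thermosteric rise

Layer 1: α = (0.64 + 0.061×24)×10⁻⁴ = 2.104×10⁻⁴ K⁻¹
Layer 2: α = (0.64 + 0.061×14)×10⁻⁴ = 1.494×10⁻⁴ K⁻¹
Layer 3: α = (0.64 + 0.061×2.2)×10⁻⁴ = 0.7742×10⁻⁴ K⁻¹
210 × 2 × 2.104×10⁻⁴ = 0.088368 m
Layer 2: 860 × 1.494×10⁻⁴ × 0.91 = 0.11692044 m
Layer 3: 0.7742×10⁻⁴ × 1500 × 0.45 = 0.0522585 m
Δh = 0.088368 + 0.11692044 + 0.0522585 = 0.25754694 m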